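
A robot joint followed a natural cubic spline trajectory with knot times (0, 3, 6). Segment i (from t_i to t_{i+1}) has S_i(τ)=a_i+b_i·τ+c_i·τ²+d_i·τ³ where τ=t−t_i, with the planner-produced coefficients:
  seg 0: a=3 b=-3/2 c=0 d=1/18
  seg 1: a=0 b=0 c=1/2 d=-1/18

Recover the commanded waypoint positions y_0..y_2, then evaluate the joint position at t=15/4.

y_0=3 y_1=0 y_2=3
S(15/4) = 33/128

y_0 = S_0(0) = a_0 = 3
y_1 = S_1(0) = a_1 = 0
y_2 = S_1(3) = 3
t_q=15/4 is in segment 1 (τ=3/4); S_1(τ)=33/128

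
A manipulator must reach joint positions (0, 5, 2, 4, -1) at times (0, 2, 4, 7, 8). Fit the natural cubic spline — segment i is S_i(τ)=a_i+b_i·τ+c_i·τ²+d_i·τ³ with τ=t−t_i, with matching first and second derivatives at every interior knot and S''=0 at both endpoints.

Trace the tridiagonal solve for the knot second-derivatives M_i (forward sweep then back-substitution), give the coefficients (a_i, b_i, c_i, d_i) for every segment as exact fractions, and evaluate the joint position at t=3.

Δ: Δ0=5/2, Δ1=-3/2, Δ2=2/3, Δ3=-5
row 1: diag=8, rhs=-24; c'=1/4, d'=-3
row 2: denom=10−2·1/4=19/2; d'=(13−2·-3)/(19/2)=2
row 3: denom=8−3·6/19=134/19; d'=(-34−3·2)/(134/19)=-380/67
back: M3=-380/67
back: M2=2−6/19·-380/67=254/67
back: M1=-3−1/4·254/67=-529/134
M: M0=0, M1=-529/134, M2=254/67, M3=-380/67, M4=0
seg 0: a=0, c=M0/2=0, d=(M1−M0)/(6·2)=-529/1608, b=Δ0−h0·(2M0+M1)/6=767/201
seg 1: a=5, c=M1/2=-529/268, d=(M2−M1)/(6·2)=1037/1608, b=Δ1−h1·(2M1+M2)/6=-53/402
seg 2: a=2, c=M2/2=127/67, d=(M3−M2)/(6·3)=-317/603, b=Δ2−h2·(2M2+M3)/6=-58/201
seg 3: a=4, c=M3/2=-190/67, d=(M4−M3)/(6·1)=190/201, b=Δ3−h3·(2M3+M4)/6=-625/201
t_q=3 → seg 1, τ=1; S=5+-53/402·τ+-529/268·τ²+1037/1608·τ³=1897/536

  seg 0: a=0 b=767/201 c=0 d=-529/1608
  seg 1: a=5 b=-53/402 c=-529/268 d=1037/1608
  seg 2: a=2 b=-58/201 c=127/67 d=-317/603
  seg 3: a=4 b=-625/201 c=-190/67 d=190/201
S(3) = 1897/536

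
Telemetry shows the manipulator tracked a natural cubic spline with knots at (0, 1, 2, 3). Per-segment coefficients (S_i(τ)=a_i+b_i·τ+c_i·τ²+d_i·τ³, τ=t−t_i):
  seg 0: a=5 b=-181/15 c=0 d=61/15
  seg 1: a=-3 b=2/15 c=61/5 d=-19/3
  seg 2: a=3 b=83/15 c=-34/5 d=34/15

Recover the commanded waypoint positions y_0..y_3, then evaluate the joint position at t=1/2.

y_0 = S_0(0) = a_0 = 5
y_1 = S_1(0) = a_1 = -3
y_2 = S_2(0) = a_2 = 3
y_3 = S_2(1) = 4
t_q=1/2 is in segment 0 (τ=1/2); S_0(τ)=-21/40

y_0=5 y_1=-3 y_2=3 y_3=4
S(1/2) = -21/40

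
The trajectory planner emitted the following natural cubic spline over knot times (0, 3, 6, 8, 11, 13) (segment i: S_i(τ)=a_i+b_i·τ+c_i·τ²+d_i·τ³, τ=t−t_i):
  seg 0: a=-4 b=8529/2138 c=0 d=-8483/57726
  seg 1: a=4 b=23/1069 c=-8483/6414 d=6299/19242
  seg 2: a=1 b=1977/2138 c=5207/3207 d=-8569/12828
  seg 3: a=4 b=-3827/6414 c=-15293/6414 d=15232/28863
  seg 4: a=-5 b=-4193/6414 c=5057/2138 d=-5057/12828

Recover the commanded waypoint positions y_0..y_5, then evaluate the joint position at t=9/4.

y_0=-4 y_1=4 y_2=1 y_3=4 y_4=-5 y_5=0
S(9/4) = 451807/136832

y_0 = S_0(0) = a_0 = -4
y_1 = S_1(0) = a_1 = 4
y_2 = S_2(0) = a_2 = 1
y_3 = S_3(0) = a_3 = 4
y_4 = S_4(0) = a_4 = -5
y_5 = S_4(2) = 0
t_q=9/4 is in segment 0 (τ=9/4); S_0(τ)=451807/136832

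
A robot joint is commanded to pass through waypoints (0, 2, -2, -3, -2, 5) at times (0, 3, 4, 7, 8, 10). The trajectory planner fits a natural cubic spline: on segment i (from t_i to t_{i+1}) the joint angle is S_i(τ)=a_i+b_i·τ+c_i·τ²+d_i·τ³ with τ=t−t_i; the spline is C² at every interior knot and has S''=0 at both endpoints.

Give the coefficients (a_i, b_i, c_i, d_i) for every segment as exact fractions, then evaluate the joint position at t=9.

Δ: Δ0=2/3, Δ1=-4, Δ2=-1/3, Δ3=1, Δ4=7/2
row 1: diag=8, rhs=-28; c'=1/8, d'=-7/2
row 2: denom=8−1·1/8=63/8; d'=(22−1·-7/2)/(63/8)=68/21
row 3: denom=8−3·8/21=48/7; d'=(8−3·68/21)/(48/7)=-1/4
row 4: denom=6−1·7/48=281/48; d'=(15−1·-1/4)/(281/48)=732/281
back: M4=732/281
back: M3=-1/4−7/48·732/281=-177/281
back: M2=68/21−8/21·-177/281=2932/843
back: M1=-7/2−1/8·2932/843=-3317/843
M: M0=0, M1=-3317/843, M2=2932/843, M3=-177/281, M4=732/281, M5=0
seg 0: a=0, c=M0/2=0, d=(M1−M0)/(6·3)=-3317/15174, b=Δ0−h0·(2M0+M1)/6=4441/1686
seg 1: a=2, c=M1/2=-3317/1686, d=(M2−M1)/(6·1)=2083/1686, b=Δ1−h1·(2M1+M2)/6=-2755/843
seg 2: a=-2, c=M2/2=1466/843, d=(M3−M2)/(6·3)=-3463/15174, b=Δ2−h2·(2M2+M3)/6=-1965/562
seg 3: a=-3, c=M3/2=-177/562, d=(M4−M3)/(6·1)=303/562, b=Δ3−h3·(2M3+M4)/6=218/281
seg 4: a=-2, c=M4/2=366/281, d=(M5−M4)/(6·2)=-61/281, b=Δ4−h4·(2M4+M5)/6=991/562
t_q=9 → seg 4, τ=1; S=-2+991/562·τ+366/281·τ²+-61/281·τ³=477/562

  seg 0: a=0 b=4441/1686 c=0 d=-3317/15174
  seg 1: a=2 b=-2755/843 c=-3317/1686 d=2083/1686
  seg 2: a=-2 b=-1965/562 c=1466/843 d=-3463/15174
  seg 3: a=-3 b=218/281 c=-177/562 d=303/562
  seg 4: a=-2 b=991/562 c=366/281 d=-61/281
S(9) = 477/562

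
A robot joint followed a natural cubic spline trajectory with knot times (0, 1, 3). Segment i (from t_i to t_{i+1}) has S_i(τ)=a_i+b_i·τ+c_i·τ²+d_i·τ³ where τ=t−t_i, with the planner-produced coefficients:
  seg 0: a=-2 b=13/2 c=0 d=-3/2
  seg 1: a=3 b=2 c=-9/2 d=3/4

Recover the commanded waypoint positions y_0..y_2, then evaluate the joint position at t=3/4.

y_0=-2 y_1=3 y_2=-5
S(3/4) = 287/128

y_0 = S_0(0) = a_0 = -2
y_1 = S_1(0) = a_1 = 3
y_2 = S_1(2) = -5
t_q=3/4 is in segment 0 (τ=3/4); S_0(τ)=287/128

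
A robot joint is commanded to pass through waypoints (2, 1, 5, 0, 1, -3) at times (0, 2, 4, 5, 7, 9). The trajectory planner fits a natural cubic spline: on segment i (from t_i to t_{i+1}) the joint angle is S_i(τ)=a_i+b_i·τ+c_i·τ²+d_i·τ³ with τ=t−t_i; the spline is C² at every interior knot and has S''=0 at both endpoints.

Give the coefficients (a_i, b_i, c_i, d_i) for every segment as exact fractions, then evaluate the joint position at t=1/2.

  seg 0: a=2 b=-911/468 c=0 d=677/1872
  seg 1: a=1 b=280/117 c=677/312 d=-2215/1872
  seg 2: a=5 b=-1463/468 c=-769/156 d=55/18
  seg 3: a=0 b=-1787/468 c=661/156 d=-1945/1872
  seg 4: a=1 b=155/234 c=-623/312 d=623/1872
S(1/2) = 5351/4992

Δ: Δ0=-1/2, Δ1=2, Δ2=-5, Δ3=1/2, Δ4=-2
row 1: diag=8, rhs=15; c'=1/4, d'=15/8
row 2: denom=6−2·1/4=11/2; d'=(-42−2·15/8)/(11/2)=-183/22
row 3: denom=6−1·2/11=64/11; d'=(33−1·-183/22)/(64/11)=909/128
row 4: denom=8−2·11/32=117/16; d'=(-15−2·909/128)/(117/16)=-623/156
back: M4=-623/156
back: M3=909/128−11/32·-623/156=661/78
back: M2=-183/22−2/11·661/78=-769/78
back: M1=15/8−1/4·-769/78=677/156
M: M0=0, M1=677/156, M2=-769/78, M3=661/78, M4=-623/156, M5=0
seg 0: a=2, c=M0/2=0, d=(M1−M0)/(6·2)=677/1872, b=Δ0−h0·(2M0+M1)/6=-911/468
seg 1: a=1, c=M1/2=677/312, d=(M2−M1)/(6·2)=-2215/1872, b=Δ1−h1·(2M1+M2)/6=280/117
seg 2: a=5, c=M2/2=-769/156, d=(M3−M2)/(6·1)=55/18, b=Δ2−h2·(2M2+M3)/6=-1463/468
seg 3: a=0, c=M3/2=661/156, d=(M4−M3)/(6·2)=-1945/1872, b=Δ3−h3·(2M3+M4)/6=-1787/468
seg 4: a=1, c=M4/2=-623/312, d=(M5−M4)/(6·2)=623/1872, b=Δ4−h4·(2M4+M5)/6=155/234
t_q=1/2 → seg 0, τ=1/2; S=2+-911/468·τ+0·τ²+677/1872·τ³=5351/4992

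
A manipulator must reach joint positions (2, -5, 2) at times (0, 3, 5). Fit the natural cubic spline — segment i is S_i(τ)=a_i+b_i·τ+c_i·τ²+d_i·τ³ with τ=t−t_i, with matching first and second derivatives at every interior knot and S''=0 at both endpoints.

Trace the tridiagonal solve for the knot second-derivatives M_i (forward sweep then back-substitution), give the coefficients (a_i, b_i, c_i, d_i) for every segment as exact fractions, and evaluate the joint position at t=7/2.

Δ: Δ0=-7/3, Δ1=7/2
row 1: diag=10, rhs=35; c'=1/5, d'=7/2
back: M1=7/2
M: M0=0, M1=7/2, M2=0
seg 0: a=2, c=M0/2=0, d=(M1−M0)/(6·3)=7/36, b=Δ0−h0·(2M0+M1)/6=-49/12
seg 1: a=-5, c=M1/2=7/4, d=(M2−M1)/(6·2)=-7/24, b=Δ1−h1·(2M1+M2)/6=7/6
t_q=7/2 → seg 1, τ=1/2; S=-5+7/6·τ+7/4·τ²+-7/24·τ³=-257/64

  seg 0: a=2 b=-49/12 c=0 d=7/36
  seg 1: a=-5 b=7/6 c=7/4 d=-7/24
S(7/2) = -257/64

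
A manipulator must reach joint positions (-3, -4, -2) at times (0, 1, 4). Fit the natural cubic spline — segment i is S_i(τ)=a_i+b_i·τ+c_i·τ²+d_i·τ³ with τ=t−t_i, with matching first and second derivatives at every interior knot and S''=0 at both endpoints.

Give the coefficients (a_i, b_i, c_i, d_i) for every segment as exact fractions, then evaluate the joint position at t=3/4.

Δ: Δ0=-1, Δ1=2/3
row 1: diag=8, rhs=10; c'=3/8, d'=5/4
back: M1=5/4
M: M0=0, M1=5/4, M2=0
seg 0: a=-3, c=M0/2=0, d=(M1−M0)/(6·1)=5/24, b=Δ0−h0·(2M0+M1)/6=-29/24
seg 1: a=-4, c=M1/2=5/8, d=(M2−M1)/(6·3)=-5/72, b=Δ1−h1·(2M1+M2)/6=-7/12
t_q=3/4 → seg 0, τ=3/4; S=-3+-29/24·τ+0·τ²+5/24·τ³=-1955/512

  seg 0: a=-3 b=-29/24 c=0 d=5/24
  seg 1: a=-4 b=-7/12 c=5/8 d=-5/72
S(3/4) = -1955/512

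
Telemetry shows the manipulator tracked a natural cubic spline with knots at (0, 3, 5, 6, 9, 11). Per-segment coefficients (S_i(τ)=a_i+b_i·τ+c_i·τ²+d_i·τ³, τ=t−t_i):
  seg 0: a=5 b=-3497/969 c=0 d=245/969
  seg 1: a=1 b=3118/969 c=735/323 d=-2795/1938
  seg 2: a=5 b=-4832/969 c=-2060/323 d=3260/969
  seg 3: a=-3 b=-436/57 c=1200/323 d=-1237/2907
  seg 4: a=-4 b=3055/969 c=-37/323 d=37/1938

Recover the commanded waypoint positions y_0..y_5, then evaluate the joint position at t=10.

y_0 = S_0(0) = a_0 = 5
y_1 = S_1(0) = a_1 = 1
y_2 = S_2(0) = a_2 = 5
y_3 = S_3(0) = a_3 = -3
y_4 = S_4(0) = a_4 = -4
y_5 = S_4(2) = 2
t_q=10 is in segment 4 (τ=1); S_4(τ)=-609/646

y_0=5 y_1=1 y_2=5 y_3=-3 y_4=-4 y_5=2
S(10) = -609/646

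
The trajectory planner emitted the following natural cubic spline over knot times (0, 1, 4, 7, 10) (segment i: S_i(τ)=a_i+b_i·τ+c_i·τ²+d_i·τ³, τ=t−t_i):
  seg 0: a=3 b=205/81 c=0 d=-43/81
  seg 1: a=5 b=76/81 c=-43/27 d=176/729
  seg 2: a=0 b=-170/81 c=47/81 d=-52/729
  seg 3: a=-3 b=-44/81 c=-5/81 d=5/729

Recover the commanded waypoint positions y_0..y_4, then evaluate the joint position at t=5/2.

y_0=3 y_1=5 y_2=0 y_3=-3 y_4=-5
S(5/2) = 131/36

y_0 = S_0(0) = a_0 = 3
y_1 = S_1(0) = a_1 = 5
y_2 = S_2(0) = a_2 = 0
y_3 = S_3(0) = a_3 = -3
y_4 = S_3(3) = -5
t_q=5/2 is in segment 1 (τ=3/2); S_1(τ)=131/36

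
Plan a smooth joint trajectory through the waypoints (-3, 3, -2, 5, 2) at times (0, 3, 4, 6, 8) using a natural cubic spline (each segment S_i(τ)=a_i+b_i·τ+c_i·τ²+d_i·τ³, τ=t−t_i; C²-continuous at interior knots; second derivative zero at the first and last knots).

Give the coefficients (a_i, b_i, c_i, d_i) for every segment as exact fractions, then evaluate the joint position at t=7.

Δ: Δ0=2, Δ1=-5, Δ2=7/2, Δ3=-3/2
row 1: diag=8, rhs=-42; c'=1/8, d'=-21/4
row 2: denom=6−1·1/8=47/8; d'=(51−1·-21/4)/(47/8)=450/47
row 3: denom=8−2·16/47=344/47; d'=(-30−2·450/47)/(344/47)=-1155/172
back: M3=-1155/172
back: M2=450/47−16/47·-1155/172=510/43
back: M1=-21/4−1/8·510/43=-579/86
M: M0=0, M1=-579/86, M2=510/43, M3=-1155/172, M4=0
seg 0: a=-3, c=M0/2=0, d=(M1−M0)/(6·3)=-193/516, b=Δ0−h0·(2M0+M1)/6=923/172
seg 1: a=3, c=M1/2=-579/172, d=(M2−M1)/(6·1)=533/172, b=Δ1−h1·(2M1+M2)/6=-407/86
seg 2: a=-2, c=M2/2=255/43, d=(M3−M2)/(6·2)=-1065/688, b=Δ2−h2·(2M2+M3)/6=-373/172
seg 3: a=5, c=M3/2=-1155/344, d=(M4−M3)/(6·2)=385/688, b=Δ3−h3·(2M3+M4)/6=128/43
t_q=7 → seg 3, τ=1; S=5+128/43·τ+-1155/344·τ²+385/688·τ³=3563/688

  seg 0: a=-3 b=923/172 c=0 d=-193/516
  seg 1: a=3 b=-407/86 c=-579/172 d=533/172
  seg 2: a=-2 b=-373/172 c=255/43 d=-1065/688
  seg 3: a=5 b=128/43 c=-1155/344 d=385/688
S(7) = 3563/688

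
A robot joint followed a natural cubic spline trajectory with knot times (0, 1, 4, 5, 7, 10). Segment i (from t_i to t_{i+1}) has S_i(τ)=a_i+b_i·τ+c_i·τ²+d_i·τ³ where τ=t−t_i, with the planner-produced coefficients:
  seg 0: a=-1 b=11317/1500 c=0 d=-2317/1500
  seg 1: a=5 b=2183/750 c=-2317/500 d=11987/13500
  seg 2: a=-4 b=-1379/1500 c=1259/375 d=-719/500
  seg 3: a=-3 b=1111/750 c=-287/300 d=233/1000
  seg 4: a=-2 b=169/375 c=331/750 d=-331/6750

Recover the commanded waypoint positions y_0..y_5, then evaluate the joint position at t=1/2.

y_0 = S_0(0) = a_0 = -1
y_1 = S_1(0) = a_1 = 5
y_2 = S_2(0) = a_2 = -4
y_3 = S_3(0) = a_3 = -3
y_4 = S_4(0) = a_4 = -2
y_5 = S_4(3) = 2
t_q=1/2 is in segment 0 (τ=1/2); S_0(τ)=10317/4000

y_0=-1 y_1=5 y_2=-4 y_3=-3 y_4=-2 y_5=2
S(1/2) = 10317/4000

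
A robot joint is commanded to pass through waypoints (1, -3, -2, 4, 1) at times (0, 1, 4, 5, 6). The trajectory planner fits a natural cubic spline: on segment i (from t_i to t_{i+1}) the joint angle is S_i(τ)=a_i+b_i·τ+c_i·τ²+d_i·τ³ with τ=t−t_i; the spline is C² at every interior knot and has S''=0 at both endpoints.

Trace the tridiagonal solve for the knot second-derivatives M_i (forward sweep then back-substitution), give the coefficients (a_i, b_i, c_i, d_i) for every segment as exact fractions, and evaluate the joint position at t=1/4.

  seg 0: a=1 b=-1331/318 c=0 d=59/318
  seg 1: a=-3 b=-577/159 c=59/106 d=27/106
  seg 2: a=-2 b=2095/318 c=151/53 d=-1093/318
  seg 3: a=4 b=314/159 c=-791/106 d=791/318
S(1/4) = -295/6784

Δ: Δ0=-4, Δ1=1/3, Δ2=6, Δ3=-3
row 1: diag=8, rhs=26; c'=3/8, d'=13/4
row 2: denom=8−3·3/8=55/8; d'=(34−3·13/4)/(55/8)=194/55
row 3: denom=4−1·8/55=212/55; d'=(-54−1·194/55)/(212/55)=-791/53
back: M3=-791/53
back: M2=194/55−8/55·-791/53=302/53
back: M1=13/4−3/8·302/53=59/53
M: M0=0, M1=59/53, M2=302/53, M3=-791/53, M4=0
seg 0: a=1, c=M0/2=0, d=(M1−M0)/(6·1)=59/318, b=Δ0−h0·(2M0+M1)/6=-1331/318
seg 1: a=-3, c=M1/2=59/106, d=(M2−M1)/(6·3)=27/106, b=Δ1−h1·(2M1+M2)/6=-577/159
seg 2: a=-2, c=M2/2=151/53, d=(M3−M2)/(6·1)=-1093/318, b=Δ2−h2·(2M2+M3)/6=2095/318
seg 3: a=4, c=M3/2=-791/106, d=(M4−M3)/(6·1)=791/318, b=Δ3−h3·(2M3+M4)/6=314/159
t_q=1/4 → seg 0, τ=1/4; S=1+-1331/318·τ+0·τ²+59/318·τ³=-295/6784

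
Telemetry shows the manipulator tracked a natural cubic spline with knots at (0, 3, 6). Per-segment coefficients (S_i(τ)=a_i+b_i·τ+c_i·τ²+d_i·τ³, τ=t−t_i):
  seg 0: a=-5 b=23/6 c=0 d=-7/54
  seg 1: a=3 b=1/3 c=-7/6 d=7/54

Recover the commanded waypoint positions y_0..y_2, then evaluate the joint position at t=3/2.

y_0=-5 y_1=3 y_2=-3
S(3/2) = 5/16

y_0 = S_0(0) = a_0 = -5
y_1 = S_1(0) = a_1 = 3
y_2 = S_1(3) = -3
t_q=3/2 is in segment 0 (τ=3/2); S_0(τ)=5/16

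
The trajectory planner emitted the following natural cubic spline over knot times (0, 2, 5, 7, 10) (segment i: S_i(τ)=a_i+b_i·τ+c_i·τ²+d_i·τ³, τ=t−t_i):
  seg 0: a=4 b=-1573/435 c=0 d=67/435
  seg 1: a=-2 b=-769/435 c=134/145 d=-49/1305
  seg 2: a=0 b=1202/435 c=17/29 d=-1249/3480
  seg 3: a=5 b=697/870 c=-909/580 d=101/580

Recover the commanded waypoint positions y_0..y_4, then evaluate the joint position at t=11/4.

y_0=4 y_1=-2 y_2=0 y_3=5 y_4=-2
S(11/4) = -903/320

y_0 = S_0(0) = a_0 = 4
y_1 = S_1(0) = a_1 = -2
y_2 = S_2(0) = a_2 = 0
y_3 = S_3(0) = a_3 = 5
y_4 = S_3(3) = -2
t_q=11/4 is in segment 1 (τ=3/4); S_1(τ)=-903/320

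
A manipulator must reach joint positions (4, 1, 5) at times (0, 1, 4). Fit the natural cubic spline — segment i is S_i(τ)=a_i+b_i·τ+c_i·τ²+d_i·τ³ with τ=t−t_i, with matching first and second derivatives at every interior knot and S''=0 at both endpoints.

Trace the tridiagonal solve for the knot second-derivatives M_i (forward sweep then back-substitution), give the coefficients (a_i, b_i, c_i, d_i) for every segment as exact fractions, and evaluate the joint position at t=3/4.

  seg 0: a=4 b=-85/24 c=0 d=13/24
  seg 1: a=1 b=-23/12 c=13/8 d=-13/72
S(3/4) = 805/512

Δ: Δ0=-3, Δ1=4/3
row 1: diag=8, rhs=26; c'=3/8, d'=13/4
back: M1=13/4
M: M0=0, M1=13/4, M2=0
seg 0: a=4, c=M0/2=0, d=(M1−M0)/(6·1)=13/24, b=Δ0−h0·(2M0+M1)/6=-85/24
seg 1: a=1, c=M1/2=13/8, d=(M2−M1)/(6·3)=-13/72, b=Δ1−h1·(2M1+M2)/6=-23/12
t_q=3/4 → seg 0, τ=3/4; S=4+-85/24·τ+0·τ²+13/24·τ³=805/512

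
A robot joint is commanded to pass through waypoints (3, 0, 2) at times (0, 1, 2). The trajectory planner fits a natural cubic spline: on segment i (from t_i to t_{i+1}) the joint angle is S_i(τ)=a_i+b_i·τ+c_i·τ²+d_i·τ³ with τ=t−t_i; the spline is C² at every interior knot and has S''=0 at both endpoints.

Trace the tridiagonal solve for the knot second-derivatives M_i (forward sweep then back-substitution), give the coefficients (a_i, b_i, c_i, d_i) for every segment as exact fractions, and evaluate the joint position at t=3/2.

  seg 0: a=3 b=-17/4 c=0 d=5/4
  seg 1: a=0 b=-1/2 c=15/4 d=-5/4
S(3/2) = 17/32

Δ: Δ0=-3, Δ1=2
row 1: diag=4, rhs=30; c'=1/4, d'=15/2
back: M1=15/2
M: M0=0, M1=15/2, M2=0
seg 0: a=3, c=M0/2=0, d=(M1−M0)/(6·1)=5/4, b=Δ0−h0·(2M0+M1)/6=-17/4
seg 1: a=0, c=M1/2=15/4, d=(M2−M1)/(6·1)=-5/4, b=Δ1−h1·(2M1+M2)/6=-1/2
t_q=3/2 → seg 1, τ=1/2; S=0+-1/2·τ+15/4·τ²+-5/4·τ³=17/32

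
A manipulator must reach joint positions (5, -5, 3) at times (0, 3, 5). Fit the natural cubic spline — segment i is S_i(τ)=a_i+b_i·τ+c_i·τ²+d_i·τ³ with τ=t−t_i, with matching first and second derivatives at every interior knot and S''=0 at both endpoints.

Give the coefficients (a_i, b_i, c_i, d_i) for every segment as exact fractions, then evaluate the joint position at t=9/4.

Δ: Δ0=-10/3, Δ1=4
row 1: diag=10, rhs=44; c'=1/5, d'=22/5
back: M1=22/5
M: M0=0, M1=22/5, M2=0
seg 0: a=5, c=M0/2=0, d=(M1−M0)/(6·3)=11/45, b=Δ0−h0·(2M0+M1)/6=-83/15
seg 1: a=-5, c=M1/2=11/5, d=(M2−M1)/(6·2)=-11/30, b=Δ1−h1·(2M1+M2)/6=16/15
t_q=9/4 → seg 0, τ=9/4; S=5+-83/15·τ+0·τ²+11/45·τ³=-1493/320

  seg 0: a=5 b=-83/15 c=0 d=11/45
  seg 1: a=-5 b=16/15 c=11/5 d=-11/30
S(9/4) = -1493/320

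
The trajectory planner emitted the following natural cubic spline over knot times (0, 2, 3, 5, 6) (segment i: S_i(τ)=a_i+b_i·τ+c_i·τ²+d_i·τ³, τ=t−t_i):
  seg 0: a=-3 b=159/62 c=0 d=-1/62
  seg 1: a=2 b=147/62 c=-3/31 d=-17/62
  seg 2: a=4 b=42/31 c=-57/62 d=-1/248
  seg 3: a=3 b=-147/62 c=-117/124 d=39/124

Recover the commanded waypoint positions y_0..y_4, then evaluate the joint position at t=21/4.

y_0=-3 y_1=2 y_2=4 y_3=3 y_4=0
S(21/4) = 18675/7936

y_0 = S_0(0) = a_0 = -3
y_1 = S_1(0) = a_1 = 2
y_2 = S_2(0) = a_2 = 4
y_3 = S_3(0) = a_3 = 3
y_4 = S_3(1) = 0
t_q=21/4 is in segment 3 (τ=1/4); S_3(τ)=18675/7936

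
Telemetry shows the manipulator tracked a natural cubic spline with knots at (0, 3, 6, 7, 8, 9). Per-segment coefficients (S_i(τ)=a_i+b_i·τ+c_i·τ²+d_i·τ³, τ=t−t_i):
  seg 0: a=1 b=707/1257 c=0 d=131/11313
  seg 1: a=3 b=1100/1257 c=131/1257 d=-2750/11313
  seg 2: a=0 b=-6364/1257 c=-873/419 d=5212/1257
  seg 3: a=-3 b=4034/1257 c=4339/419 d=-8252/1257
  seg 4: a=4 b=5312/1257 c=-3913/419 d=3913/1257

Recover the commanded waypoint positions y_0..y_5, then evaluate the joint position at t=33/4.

y_0=1 y_1=3 y_2=0 y_3=-3 y_4=4 y_5=2
S(33/4) = 121247/26816

y_0 = S_0(0) = a_0 = 1
y_1 = S_1(0) = a_1 = 3
y_2 = S_2(0) = a_2 = 0
y_3 = S_3(0) = a_3 = -3
y_4 = S_4(0) = a_4 = 4
y_5 = S_4(1) = 2
t_q=33/4 is in segment 4 (τ=1/4); S_4(τ)=121247/26816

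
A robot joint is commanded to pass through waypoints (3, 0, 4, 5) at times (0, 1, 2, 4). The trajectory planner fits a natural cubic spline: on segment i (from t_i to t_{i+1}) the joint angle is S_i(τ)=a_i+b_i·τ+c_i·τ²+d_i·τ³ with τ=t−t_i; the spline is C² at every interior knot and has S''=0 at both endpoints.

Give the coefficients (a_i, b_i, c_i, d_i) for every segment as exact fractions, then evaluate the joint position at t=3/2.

Δ: Δ0=-3, Δ1=4, Δ2=1/2
row 1: diag=4, rhs=42; c'=1/4, d'=21/2
row 2: denom=6−1·1/4=23/4; d'=(-21−1·21/2)/(23/4)=-126/23
back: M2=-126/23
back: M1=21/2−1/4·-126/23=273/23
M: M0=0, M1=273/23, M2=-126/23, M3=0
seg 0: a=3, c=M0/2=0, d=(M1−M0)/(6·1)=91/46, b=Δ0−h0·(2M0+M1)/6=-229/46
seg 1: a=0, c=M1/2=273/46, d=(M2−M1)/(6·1)=-133/46, b=Δ1−h1·(2M1+M2)/6=22/23
seg 2: a=4, c=M2/2=-63/23, d=(M3−M2)/(6·2)=21/46, b=Δ2−h2·(2M2+M3)/6=191/46
t_q=3/2 → seg 1, τ=1/2; S=0+22/23·τ+273/46·τ²+-133/46·τ³=589/368

  seg 0: a=3 b=-229/46 c=0 d=91/46
  seg 1: a=0 b=22/23 c=273/46 d=-133/46
  seg 2: a=4 b=191/46 c=-63/23 d=21/46
S(3/2) = 589/368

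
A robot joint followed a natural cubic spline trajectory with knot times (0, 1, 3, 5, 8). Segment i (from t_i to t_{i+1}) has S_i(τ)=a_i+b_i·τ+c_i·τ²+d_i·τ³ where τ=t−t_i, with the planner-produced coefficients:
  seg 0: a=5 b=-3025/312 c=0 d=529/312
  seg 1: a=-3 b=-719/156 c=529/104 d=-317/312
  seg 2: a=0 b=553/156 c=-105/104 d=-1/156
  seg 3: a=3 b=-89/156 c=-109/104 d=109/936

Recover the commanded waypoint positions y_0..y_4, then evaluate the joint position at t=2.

y_0 = S_0(0) = a_0 = 5
y_1 = S_1(0) = a_1 = -3
y_2 = S_2(0) = a_2 = 0
y_3 = S_3(0) = a_3 = 3
y_4 = S_3(3) = -5
t_q=2 is in segment 1 (τ=1); S_1(τ)=-46/13

y_0=5 y_1=-3 y_2=0 y_3=3 y_4=-5
S(2) = -46/13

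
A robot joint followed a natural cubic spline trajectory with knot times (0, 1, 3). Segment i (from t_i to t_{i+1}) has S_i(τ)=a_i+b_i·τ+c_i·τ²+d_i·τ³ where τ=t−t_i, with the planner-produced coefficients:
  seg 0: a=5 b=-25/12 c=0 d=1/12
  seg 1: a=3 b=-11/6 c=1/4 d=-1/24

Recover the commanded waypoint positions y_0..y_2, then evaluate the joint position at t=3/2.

y_0 = S_0(0) = a_0 = 5
y_1 = S_1(0) = a_1 = 3
y_2 = S_1(2) = 0
t_q=3/2 is in segment 1 (τ=1/2); S_1(τ)=137/64

y_0=5 y_1=3 y_2=0
S(3/2) = 137/64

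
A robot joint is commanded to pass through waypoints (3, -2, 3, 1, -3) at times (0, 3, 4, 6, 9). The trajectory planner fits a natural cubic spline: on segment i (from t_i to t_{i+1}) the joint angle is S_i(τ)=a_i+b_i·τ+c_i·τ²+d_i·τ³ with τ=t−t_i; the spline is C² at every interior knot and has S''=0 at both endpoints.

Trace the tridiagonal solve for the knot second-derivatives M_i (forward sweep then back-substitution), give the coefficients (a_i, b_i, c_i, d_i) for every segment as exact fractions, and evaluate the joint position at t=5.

  seg 0: a=3 b=-338/73 c=0 d=649/1971
  seg 1: a=-2 b=311/73 c=649/219 d=-487/219
  seg 2: a=3 b=770/219 c=-812/219 d=635/876
  seg 3: a=1 b=-191/73 c=281/438 d=-281/3942
S(5) = 3095/876

Δ: Δ0=-5/3, Δ1=5, Δ2=-1, Δ3=-4/3
row 1: diag=8, rhs=40; c'=1/8, d'=5
row 2: denom=6−1·1/8=47/8; d'=(-36−1·5)/(47/8)=-328/47
row 3: denom=10−2·16/47=438/47; d'=(-2−2·-328/47)/(438/47)=281/219
back: M3=281/219
back: M2=-328/47−16/47·281/219=-1624/219
back: M1=5−1/8·-1624/219=1298/219
M: M0=0, M1=1298/219, M2=-1624/219, M3=281/219, M4=0
seg 0: a=3, c=M0/2=0, d=(M1−M0)/(6·3)=649/1971, b=Δ0−h0·(2M0+M1)/6=-338/73
seg 1: a=-2, c=M1/2=649/219, d=(M2−M1)/(6·1)=-487/219, b=Δ1−h1·(2M1+M2)/6=311/73
seg 2: a=3, c=M2/2=-812/219, d=(M3−M2)/(6·2)=635/876, b=Δ2−h2·(2M2+M3)/6=770/219
seg 3: a=1, c=M3/2=281/438, d=(M4−M3)/(6·3)=-281/3942, b=Δ3−h3·(2M3+M4)/6=-191/73
t_q=5 → seg 2, τ=1; S=3+770/219·τ+-812/219·τ²+635/876·τ³=3095/876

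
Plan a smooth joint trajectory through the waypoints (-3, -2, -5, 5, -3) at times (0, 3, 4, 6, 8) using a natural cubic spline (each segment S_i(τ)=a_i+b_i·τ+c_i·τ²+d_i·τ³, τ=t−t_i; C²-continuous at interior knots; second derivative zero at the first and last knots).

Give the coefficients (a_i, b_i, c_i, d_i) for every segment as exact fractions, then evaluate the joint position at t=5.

Δ: Δ0=1/3, Δ1=-3, Δ2=5, Δ3=-4
row 1: diag=8, rhs=-20; c'=1/8, d'=-5/2
row 2: denom=6−1·1/8=47/8; d'=(48−1·-5/2)/(47/8)=404/47
row 3: denom=8−2·16/47=344/47; d'=(-54−2·404/47)/(344/47)=-1673/172
back: M3=-1673/172
back: M2=404/47−16/47·-1673/172=512/43
back: M1=-5/2−1/8·512/43=-343/86
M: M0=0, M1=-343/86, M2=512/43, M3=-1673/172, M4=0
seg 0: a=-3, c=M0/2=0, d=(M1−M0)/(6·3)=-343/1548, b=Δ0−h0·(2M0+M1)/6=1201/516
seg 1: a=-2, c=M1/2=-343/172, d=(M2−M1)/(6·1)=1367/516, b=Δ1−h1·(2M1+M2)/6=-943/258
seg 2: a=-5, c=M2/2=256/43, d=(M3−M2)/(6·2)=-3721/2064, b=Δ2−h2·(2M2+M3)/6=157/516
seg 3: a=5, c=M3/2=-1673/344, d=(M4−M3)/(6·2)=1673/2064, b=Δ3−h3·(2M3+M4)/6=641/258
t_q=5 → seg 2, τ=1; S=-5+157/516·τ+256/43·τ²+-3721/2064·τ³=-375/688

  seg 0: a=-3 b=1201/516 c=0 d=-343/1548
  seg 1: a=-2 b=-943/258 c=-343/172 d=1367/516
  seg 2: a=-5 b=157/516 c=256/43 d=-3721/2064
  seg 3: a=5 b=641/258 c=-1673/344 d=1673/2064
S(5) = -375/688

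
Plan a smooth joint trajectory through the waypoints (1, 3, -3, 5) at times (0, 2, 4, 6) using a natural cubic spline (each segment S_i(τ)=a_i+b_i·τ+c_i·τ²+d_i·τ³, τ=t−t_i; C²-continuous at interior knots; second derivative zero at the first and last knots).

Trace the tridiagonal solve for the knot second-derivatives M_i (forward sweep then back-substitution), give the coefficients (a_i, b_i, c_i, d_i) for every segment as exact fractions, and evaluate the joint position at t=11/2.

  seg 0: a=1 b=38/15 c=0 d=-23/60
  seg 1: a=3 b=-31/15 c=-23/10 d=11/12
  seg 2: a=-3 b=-4/15 c=16/5 d=-8/15
S(11/2) = 2

Δ: Δ0=1, Δ1=-3, Δ2=4
row 1: diag=8, rhs=-24; c'=1/4, d'=-3
row 2: denom=8−2·1/4=15/2; d'=(42−2·-3)/(15/2)=32/5
back: M2=32/5
back: M1=-3−1/4·32/5=-23/5
M: M0=0, M1=-23/5, M2=32/5, M3=0
seg 0: a=1, c=M0/2=0, d=(M1−M0)/(6·2)=-23/60, b=Δ0−h0·(2M0+M1)/6=38/15
seg 1: a=3, c=M1/2=-23/10, d=(M2−M1)/(6·2)=11/12, b=Δ1−h1·(2M1+M2)/6=-31/15
seg 2: a=-3, c=M2/2=16/5, d=(M3−M2)/(6·2)=-8/15, b=Δ2−h2·(2M2+M3)/6=-4/15
t_q=11/2 → seg 2, τ=3/2; S=-3+-4/15·τ+16/5·τ²+-8/15·τ³=2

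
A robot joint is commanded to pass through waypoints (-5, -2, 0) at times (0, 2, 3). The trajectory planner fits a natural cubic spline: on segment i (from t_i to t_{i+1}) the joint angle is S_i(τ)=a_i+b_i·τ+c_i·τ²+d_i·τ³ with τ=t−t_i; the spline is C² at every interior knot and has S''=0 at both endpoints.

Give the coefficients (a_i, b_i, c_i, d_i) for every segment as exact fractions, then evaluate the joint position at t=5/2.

  seg 0: a=-5 b=4/3 c=0 d=1/24
  seg 1: a=-2 b=11/6 c=1/4 d=-1/12
S(5/2) = -33/32

Δ: Δ0=3/2, Δ1=2
row 1: diag=6, rhs=3; c'=1/6, d'=1/2
back: M1=1/2
M: M0=0, M1=1/2, M2=0
seg 0: a=-5, c=M0/2=0, d=(M1−M0)/(6·2)=1/24, b=Δ0−h0·(2M0+M1)/6=4/3
seg 1: a=-2, c=M1/2=1/4, d=(M2−M1)/(6·1)=-1/12, b=Δ1−h1·(2M1+M2)/6=11/6
t_q=5/2 → seg 1, τ=1/2; S=-2+11/6·τ+1/4·τ²+-1/12·τ³=-33/32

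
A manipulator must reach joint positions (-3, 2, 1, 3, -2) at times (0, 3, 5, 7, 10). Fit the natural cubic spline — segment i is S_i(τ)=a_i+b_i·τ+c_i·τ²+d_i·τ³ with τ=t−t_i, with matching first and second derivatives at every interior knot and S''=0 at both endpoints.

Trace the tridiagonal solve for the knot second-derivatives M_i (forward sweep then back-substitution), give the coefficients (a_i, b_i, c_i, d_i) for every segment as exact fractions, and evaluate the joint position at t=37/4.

Δ: Δ0=5/3, Δ1=-1/2, Δ2=1, Δ3=-5/3
row 1: diag=10, rhs=-13; c'=1/5, d'=-13/10
row 2: denom=8−2·1/5=38/5; d'=(9−2·-13/10)/(38/5)=29/19
row 3: denom=10−2·5/19=180/19; d'=(-16−2·29/19)/(180/19)=-181/90
back: M3=-181/90
back: M2=29/19−5/19·-181/90=37/18
back: M1=-13/10−1/5·37/18=-77/45
M: M0=0, M1=-77/45, M2=37/18, M3=-181/90, M4=0
seg 0: a=-3, c=M0/2=0, d=(M1−M0)/(6·3)=-77/810, b=Δ0−h0·(2M0+M1)/6=227/90
seg 1: a=2, c=M1/2=-77/90, d=(M2−M1)/(6·2)=113/360, b=Δ1−h1·(2M1+M2)/6=-2/45
seg 2: a=1, c=M2/2=37/36, d=(M3−M2)/(6·2)=-61/180, b=Δ2−h2·(2M2+M3)/6=3/10
seg 3: a=3, c=M3/2=-181/180, d=(M4−M3)/(6·3)=181/1620, b=Δ3−h3·(2M3+M4)/6=31/90
t_q=37/4 → seg 3, τ=9/4; S=3+31/90·τ+-181/180·τ²+181/1620·τ³=-11/256

  seg 0: a=-3 b=227/90 c=0 d=-77/810
  seg 1: a=2 b=-2/45 c=-77/90 d=113/360
  seg 2: a=1 b=3/10 c=37/36 d=-61/180
  seg 3: a=3 b=31/90 c=-181/180 d=181/1620
S(37/4) = -11/256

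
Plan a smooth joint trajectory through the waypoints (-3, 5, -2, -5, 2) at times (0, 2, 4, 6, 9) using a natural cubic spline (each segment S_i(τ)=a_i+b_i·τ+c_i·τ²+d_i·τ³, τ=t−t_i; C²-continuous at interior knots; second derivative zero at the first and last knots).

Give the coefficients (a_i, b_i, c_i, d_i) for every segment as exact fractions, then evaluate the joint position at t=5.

Δ: Δ0=4, Δ1=-7/2, Δ2=-3/2, Δ3=7/3
row 1: diag=8, rhs=-45; c'=1/4, d'=-45/8
row 2: denom=8−2·1/4=15/2; d'=(12−2·-45/8)/(15/2)=31/10
row 3: denom=10−2·4/15=142/15; d'=(23−2·31/10)/(142/15)=126/71
back: M3=126/71
back: M2=31/10−4/15·126/71=373/142
back: M1=-45/8−1/4·373/142=-446/71
M: M0=0, M1=-446/71, M2=373/142, M3=126/71, M4=0
seg 0: a=-3, c=M0/2=0, d=(M1−M0)/(6·2)=-223/426, b=Δ0−h0·(2M0+M1)/6=1298/213
seg 1: a=5, c=M1/2=-223/71, d=(M2−M1)/(6·2)=1265/1704, b=Δ1−h1·(2M1+M2)/6=-40/213
seg 2: a=-2, c=M2/2=373/284, d=(M3−M2)/(6·2)=-121/1704, b=Δ2−h2·(2M2+M3)/6=-1637/426
seg 3: a=-5, c=M3/2=63/71, d=(M4−M3)/(6·3)=-7/71, b=Δ3−h3·(2M3+M4)/6=119/213
t_q=5 → seg 2, τ=1; S=-2+-1637/426·τ+373/284·τ²+-121/1704·τ³=-2613/568

  seg 0: a=-3 b=1298/213 c=0 d=-223/426
  seg 1: a=5 b=-40/213 c=-223/71 d=1265/1704
  seg 2: a=-2 b=-1637/426 c=373/284 d=-121/1704
  seg 3: a=-5 b=119/213 c=63/71 d=-7/71
S(5) = -2613/568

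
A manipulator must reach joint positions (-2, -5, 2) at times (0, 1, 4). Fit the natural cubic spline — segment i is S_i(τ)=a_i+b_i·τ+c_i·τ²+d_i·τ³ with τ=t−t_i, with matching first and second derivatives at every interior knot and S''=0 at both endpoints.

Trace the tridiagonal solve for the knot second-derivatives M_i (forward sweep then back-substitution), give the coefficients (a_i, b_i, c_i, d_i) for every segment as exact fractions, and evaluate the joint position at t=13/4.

Δ: Δ0=-3, Δ1=7/3
row 1: diag=8, rhs=32; c'=3/8, d'=4
back: M1=4
M: M0=0, M1=4, M2=0
seg 0: a=-2, c=M0/2=0, d=(M1−M0)/(6·1)=2/3, b=Δ0−h0·(2M0+M1)/6=-11/3
seg 1: a=-5, c=M1/2=2, d=(M2−M1)/(6·3)=-2/9, b=Δ1−h1·(2M1+M2)/6=-5/3
t_q=13/4 → seg 1, τ=9/4; S=-5+-5/3·τ+2·τ²+-2/9·τ³=-37/32

  seg 0: a=-2 b=-11/3 c=0 d=2/3
  seg 1: a=-5 b=-5/3 c=2 d=-2/9
S(13/4) = -37/32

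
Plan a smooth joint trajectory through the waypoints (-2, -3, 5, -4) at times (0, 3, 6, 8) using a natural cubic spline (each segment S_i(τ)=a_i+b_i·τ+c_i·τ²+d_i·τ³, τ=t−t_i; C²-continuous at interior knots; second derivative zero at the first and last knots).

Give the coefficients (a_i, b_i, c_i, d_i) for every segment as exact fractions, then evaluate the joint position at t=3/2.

Δ: Δ0=-1/3, Δ1=8/3, Δ2=-9/2
row 1: diag=12, rhs=18; c'=1/4, d'=3/2
row 2: denom=10−3·1/4=37/4; d'=(-43−3·3/2)/(37/4)=-190/37
back: M2=-190/37
back: M1=3/2−1/4·-190/37=103/37
M: M0=0, M1=103/37, M2=-190/37, M3=0
seg 0: a=-2, c=M0/2=0, d=(M1−M0)/(6·3)=103/666, b=Δ0−h0·(2M0+M1)/6=-383/222
seg 1: a=-3, c=M1/2=103/74, d=(M2−M1)/(6·3)=-293/666, b=Δ1−h1·(2M1+M2)/6=272/111
seg 2: a=5, c=M2/2=-95/37, d=(M3−M2)/(6·2)=95/222, b=Δ2−h2·(2M2+M3)/6=-239/222
t_q=3/2 → seg 0, τ=3/2; S=-2+-383/222·τ+0·τ²+103/666·τ³=-2407/592

  seg 0: a=-2 b=-383/222 c=0 d=103/666
  seg 1: a=-3 b=272/111 c=103/74 d=-293/666
  seg 2: a=5 b=-239/222 c=-95/37 d=95/222
S(3/2) = -2407/592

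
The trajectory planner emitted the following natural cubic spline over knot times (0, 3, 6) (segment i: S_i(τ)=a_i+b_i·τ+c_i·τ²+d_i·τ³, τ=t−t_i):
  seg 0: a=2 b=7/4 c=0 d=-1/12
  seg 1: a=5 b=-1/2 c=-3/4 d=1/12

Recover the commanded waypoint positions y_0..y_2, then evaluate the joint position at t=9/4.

y_0=2 y_1=5 y_2=-1
S(9/4) = 1277/256

y_0 = S_0(0) = a_0 = 2
y_1 = S_1(0) = a_1 = 5
y_2 = S_1(3) = -1
t_q=9/4 is in segment 0 (τ=9/4); S_0(τ)=1277/256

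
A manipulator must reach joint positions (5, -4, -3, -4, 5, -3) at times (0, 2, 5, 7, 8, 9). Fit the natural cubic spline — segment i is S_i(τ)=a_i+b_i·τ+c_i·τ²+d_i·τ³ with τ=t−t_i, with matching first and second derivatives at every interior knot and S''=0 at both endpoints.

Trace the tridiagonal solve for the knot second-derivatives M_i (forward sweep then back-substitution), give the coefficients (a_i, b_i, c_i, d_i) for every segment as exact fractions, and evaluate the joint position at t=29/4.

  seg 0: a=5 b=-69253/11598 c=0 d=8531/23196
  seg 1: a=-4 b=-18067/11598 c=8531/3866 d=-3047/5799
  seg 2: a=-3 b=-29047/11598 c=-9751/3866 d=40877/23196
  seg 3: a=-4 b=99203/11598 c=15563/1933 d=-88199/11598
  seg 4: a=5 b=10681/5799 c=-57073/3866 d=57073/11598
S(29/4) = -365509/247424

Δ: Δ0=-9/2, Δ1=1/3, Δ2=-1/2, Δ3=9, Δ4=-8
row 1: diag=10, rhs=29; c'=3/10, d'=29/10
row 2: denom=10−3·3/10=91/10; d'=(-5−3·29/10)/(91/10)=-137/91
row 3: denom=6−2·20/91=506/91; d'=(57−2·-137/91)/(506/91)=5461/506
row 4: denom=4−1·91/506=1933/506; d'=(-102−1·5461/506)/(1933/506)=-57073/1933
back: M4=-57073/1933
back: M3=5461/506−91/506·-57073/1933=31126/1933
back: M2=-137/91−20/91·31126/1933=-9751/1933
back: M1=29/10−3/10·-9751/1933=8531/1933
M: M0=0, M1=8531/1933, M2=-9751/1933, M3=31126/1933, M4=-57073/1933, M5=0
seg 0: a=5, c=M0/2=0, d=(M1−M0)/(6·2)=8531/23196, b=Δ0−h0·(2M0+M1)/6=-69253/11598
seg 1: a=-4, c=M1/2=8531/3866, d=(M2−M1)/(6·3)=-3047/5799, b=Δ1−h1·(2M1+M2)/6=-18067/11598
seg 2: a=-3, c=M2/2=-9751/3866, d=(M3−M2)/(6·2)=40877/23196, b=Δ2−h2·(2M2+M3)/6=-29047/11598
seg 3: a=-4, c=M3/2=15563/1933, d=(M4−M3)/(6·1)=-88199/11598, b=Δ3−h3·(2M3+M4)/6=99203/11598
seg 4: a=5, c=M4/2=-57073/3866, d=(M5−M4)/(6·1)=57073/11598, b=Δ4−h4·(2M4+M5)/6=10681/5799
t_q=29/4 → seg 3, τ=1/4; S=-4+99203/11598·τ+15563/1933·τ²+-88199/11598·τ³=-365509/247424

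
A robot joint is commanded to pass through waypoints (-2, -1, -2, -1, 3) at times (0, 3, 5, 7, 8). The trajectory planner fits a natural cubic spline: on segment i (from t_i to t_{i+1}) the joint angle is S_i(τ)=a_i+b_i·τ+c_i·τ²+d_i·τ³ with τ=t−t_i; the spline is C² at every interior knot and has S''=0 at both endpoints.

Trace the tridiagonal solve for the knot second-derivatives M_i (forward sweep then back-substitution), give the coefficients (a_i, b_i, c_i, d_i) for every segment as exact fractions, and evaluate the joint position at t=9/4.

  seg 0: a=-2 b=7/12 c=0 d=-1/36
  seg 1: a=-1 b=-1/6 c=-1/4 d=1/24
  seg 2: a=-2 b=-2/3 c=0 d=7/24
  seg 3: a=-1 b=17/6 c=7/4 d=-7/12
S(9/4) = -257/256

Δ: Δ0=1/3, Δ1=-1/2, Δ2=1/2, Δ3=4
row 1: diag=10, rhs=-5; c'=1/5, d'=-1/2
row 2: denom=8−2·1/5=38/5; d'=(6−2·-1/2)/(38/5)=35/38
row 3: denom=6−2·5/19=104/19; d'=(21−2·35/38)/(104/19)=7/2
back: M3=7/2
back: M2=35/38−5/19·7/2=0
back: M1=-1/2−1/5·0=-1/2
M: M0=0, M1=-1/2, M2=0, M3=7/2, M4=0
seg 0: a=-2, c=M0/2=0, d=(M1−M0)/(6·3)=-1/36, b=Δ0−h0·(2M0+M1)/6=7/12
seg 1: a=-1, c=M1/2=-1/4, d=(M2−M1)/(6·2)=1/24, b=Δ1−h1·(2M1+M2)/6=-1/6
seg 2: a=-2, c=M2/2=0, d=(M3−M2)/(6·2)=7/24, b=Δ2−h2·(2M2+M3)/6=-2/3
seg 3: a=-1, c=M3/2=7/4, d=(M4−M3)/(6·1)=-7/12, b=Δ3−h3·(2M3+M4)/6=17/6
t_q=9/4 → seg 0, τ=9/4; S=-2+7/12·τ+0·τ²+-1/36·τ³=-257/256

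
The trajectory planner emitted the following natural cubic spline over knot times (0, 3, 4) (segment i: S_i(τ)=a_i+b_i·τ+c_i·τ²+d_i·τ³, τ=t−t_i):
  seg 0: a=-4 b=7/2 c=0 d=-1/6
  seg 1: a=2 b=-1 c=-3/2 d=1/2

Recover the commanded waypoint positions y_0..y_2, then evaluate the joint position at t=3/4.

y_0 = S_0(0) = a_0 = -4
y_1 = S_1(0) = a_1 = 2
y_2 = S_1(1) = 0
t_q=3/4 is in segment 0 (τ=3/4); S_0(τ)=-185/128

y_0=-4 y_1=2 y_2=0
S(3/4) = -185/128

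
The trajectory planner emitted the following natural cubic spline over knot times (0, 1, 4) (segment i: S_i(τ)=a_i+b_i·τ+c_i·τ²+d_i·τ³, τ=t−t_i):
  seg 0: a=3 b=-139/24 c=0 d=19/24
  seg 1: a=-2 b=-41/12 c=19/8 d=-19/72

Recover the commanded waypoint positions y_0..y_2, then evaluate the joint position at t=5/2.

y_0 = S_0(0) = a_0 = 3
y_1 = S_1(0) = a_1 = -2
y_2 = S_1(3) = 2
t_q=5/2 is in segment 1 (τ=3/2); S_1(τ)=-171/64

y_0=3 y_1=-2 y_2=2
S(5/2) = -171/64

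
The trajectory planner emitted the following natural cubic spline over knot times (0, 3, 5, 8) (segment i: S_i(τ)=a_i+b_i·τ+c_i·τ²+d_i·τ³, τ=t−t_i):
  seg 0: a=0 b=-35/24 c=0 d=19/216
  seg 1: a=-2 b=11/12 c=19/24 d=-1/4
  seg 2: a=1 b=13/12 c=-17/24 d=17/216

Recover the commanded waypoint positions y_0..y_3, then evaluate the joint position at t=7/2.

y_0 = S_0(0) = a_0 = 0
y_1 = S_1(0) = a_1 = -2
y_2 = S_2(0) = a_2 = 1
y_3 = S_2(3) = 0
t_q=7/2 is in segment 1 (τ=1/2); S_1(τ)=-11/8

y_0=0 y_1=-2 y_2=1 y_3=0
S(7/2) = -11/8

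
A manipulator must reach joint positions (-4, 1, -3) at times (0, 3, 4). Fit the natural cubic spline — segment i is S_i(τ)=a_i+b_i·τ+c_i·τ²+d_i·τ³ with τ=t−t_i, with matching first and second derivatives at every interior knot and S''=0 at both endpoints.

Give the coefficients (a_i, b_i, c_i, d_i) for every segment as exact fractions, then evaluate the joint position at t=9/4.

Δ: Δ0=5/3, Δ1=-4
row 1: diag=8, rhs=-34; c'=1/8, d'=-17/4
back: M1=-17/4
M: M0=0, M1=-17/4, M2=0
seg 0: a=-4, c=M0/2=0, d=(M1−M0)/(6·3)=-17/72, b=Δ0−h0·(2M0+M1)/6=91/24
seg 1: a=1, c=M1/2=-17/8, d=(M2−M1)/(6·1)=17/24, b=Δ1−h1·(2M1+M2)/6=-31/12
t_q=9/4 → seg 0, τ=9/4; S=-4+91/24·τ+0·τ²+-17/72·τ³=943/512

  seg 0: a=-4 b=91/24 c=0 d=-17/72
  seg 1: a=1 b=-31/12 c=-17/8 d=17/24
S(9/4) = 943/512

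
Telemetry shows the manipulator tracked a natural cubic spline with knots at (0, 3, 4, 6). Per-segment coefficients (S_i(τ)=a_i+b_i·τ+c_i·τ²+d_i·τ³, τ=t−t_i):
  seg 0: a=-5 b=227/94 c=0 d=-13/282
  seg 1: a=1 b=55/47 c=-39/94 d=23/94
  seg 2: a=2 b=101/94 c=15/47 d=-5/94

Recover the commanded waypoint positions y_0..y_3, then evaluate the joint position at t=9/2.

y_0 = S_0(0) = a_0 = -5
y_1 = S_1(0) = a_1 = 1
y_2 = S_2(0) = a_2 = 2
y_3 = S_2(2) = 5
t_q=9/2 is in segment 2 (τ=1/2); S_2(τ)=1963/752

y_0=-5 y_1=1 y_2=2 y_3=5
S(9/2) = 1963/752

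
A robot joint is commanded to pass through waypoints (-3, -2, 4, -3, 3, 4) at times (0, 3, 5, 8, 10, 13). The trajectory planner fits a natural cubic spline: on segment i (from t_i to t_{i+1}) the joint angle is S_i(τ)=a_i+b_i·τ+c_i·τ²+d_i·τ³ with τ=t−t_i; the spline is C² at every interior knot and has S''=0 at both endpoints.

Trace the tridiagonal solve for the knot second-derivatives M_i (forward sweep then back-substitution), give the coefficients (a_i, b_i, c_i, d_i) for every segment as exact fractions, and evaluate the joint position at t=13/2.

  seg 0: a=-3 b=-1 c=0 d=4/27
  seg 1: a=-2 b=3 c=4/3 d=-2/3
  seg 2: a=4 b=1/3 c=-8/3 d=16/27
  seg 3: a=-3 b=1/3 c=8/3 d=-2/3
  seg 4: a=3 b=3 c=-4/3 d=4/27
S(13/2) = 1/2

Δ: Δ0=1/3, Δ1=3, Δ2=-7/3, Δ3=3, Δ4=1/3
row 1: diag=10, rhs=16; c'=1/5, d'=8/5
row 2: denom=10−2·1/5=48/5; d'=(-32−2·8/5)/(48/5)=-11/3
row 3: denom=10−3·5/16=145/16; d'=(32−3·-11/3)/(145/16)=688/145
row 4: denom=10−2·32/145=1386/145; d'=(-16−2·688/145)/(1386/145)=-8/3
back: M4=-8/3
back: M3=688/145−32/145·-8/3=16/3
back: M2=-11/3−5/16·16/3=-16/3
back: M1=8/5−1/5·-16/3=8/3
M: M0=0, M1=8/3, M2=-16/3, M3=16/3, M4=-8/3, M5=0
seg 0: a=-3, c=M0/2=0, d=(M1−M0)/(6·3)=4/27, b=Δ0−h0·(2M0+M1)/6=-1
seg 1: a=-2, c=M1/2=4/3, d=(M2−M1)/(6·2)=-2/3, b=Δ1−h1·(2M1+M2)/6=3
seg 2: a=4, c=M2/2=-8/3, d=(M3−M2)/(6·3)=16/27, b=Δ2−h2·(2M2+M3)/6=1/3
seg 3: a=-3, c=M3/2=8/3, d=(M4−M3)/(6·2)=-2/3, b=Δ3−h3·(2M3+M4)/6=1/3
seg 4: a=3, c=M4/2=-4/3, d=(M5−M4)/(6·3)=4/27, b=Δ4−h4·(2M4+M5)/6=3
t_q=13/2 → seg 2, τ=3/2; S=4+1/3·τ+-8/3·τ²+16/27·τ³=1/2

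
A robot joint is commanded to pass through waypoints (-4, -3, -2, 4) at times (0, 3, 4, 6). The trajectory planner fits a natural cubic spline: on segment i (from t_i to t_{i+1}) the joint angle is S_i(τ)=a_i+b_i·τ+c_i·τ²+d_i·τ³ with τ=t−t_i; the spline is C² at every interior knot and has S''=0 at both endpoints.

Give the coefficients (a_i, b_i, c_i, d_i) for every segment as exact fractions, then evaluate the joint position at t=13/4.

  seg 0: a=-4 b=29/141 c=0 d=2/141
  seg 1: a=-3 b=83/141 c=6/47 d=40/141
  seg 2: a=-2 b=239/141 c=46/47 d=-23/141
S(13/4) = -267/94

Δ: Δ0=1/3, Δ1=1, Δ2=3
row 1: diag=8, rhs=4; c'=1/8, d'=1/2
row 2: denom=6−1·1/8=47/8; d'=(12−1·1/2)/(47/8)=92/47
back: M2=92/47
back: M1=1/2−1/8·92/47=12/47
M: M0=0, M1=12/47, M2=92/47, M3=0
seg 0: a=-4, c=M0/2=0, d=(M1−M0)/(6·3)=2/141, b=Δ0−h0·(2M0+M1)/6=29/141
seg 1: a=-3, c=M1/2=6/47, d=(M2−M1)/(6·1)=40/141, b=Δ1−h1·(2M1+M2)/6=83/141
seg 2: a=-2, c=M2/2=46/47, d=(M3−M2)/(6·2)=-23/141, b=Δ2−h2·(2M2+M3)/6=239/141
t_q=13/4 → seg 1, τ=1/4; S=-3+83/141·τ+6/47·τ²+40/141·τ³=-267/94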